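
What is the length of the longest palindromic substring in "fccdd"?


Input: "fccdd"
Checking substrings for palindromes:
  [1:3] "cc" (len 2) => palindrome
  [3:5] "dd" (len 2) => palindrome
Longest palindromic substring: "cc" with length 2

2


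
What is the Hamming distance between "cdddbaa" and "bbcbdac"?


Comparing "cdddbaa" and "bbcbdac" position by position:
  Position 0: 'c' vs 'b' => differ
  Position 1: 'd' vs 'b' => differ
  Position 2: 'd' vs 'c' => differ
  Position 3: 'd' vs 'b' => differ
  Position 4: 'b' vs 'd' => differ
  Position 5: 'a' vs 'a' => same
  Position 6: 'a' vs 'c' => differ
Total differences (Hamming distance): 6

6


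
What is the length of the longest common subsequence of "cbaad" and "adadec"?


LCS of "cbaad" and "adadec"
DP table:
           a    d    a    d    e    c
      0    0    0    0    0    0    0
  c   0    0    0    0    0    0    1
  b   0    0    0    0    0    0    1
  a   0    1    1    1    1    1    1
  a   0    1    1    2    2    2    2
  d   0    1    2    2    3    3    3
LCS length = dp[5][6] = 3

3


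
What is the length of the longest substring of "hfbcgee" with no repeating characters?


Input: "hfbcgee"
Sliding window (track last position of each char):
  Position 0 ('h'): window [0,0] length 1 -- new best
  Position 1 ('f'): window [0,1] length 2 -- new best
  Position 2 ('b'): window [0,2] length 3 -- new best
  Position 3 ('c'): window [0,3] length 4 -- new best
  Position 4 ('g'): window [0,4] length 5 -- new best
  Position 5 ('e'): window [0,5] length 6 -- new best
  Position 6 ('e'): repeat (last at 5), move window start to 6
  Position 6 ('e'): window [6,6] length 1
Longest substring with no repeats: "hfbcge" with length 6

6


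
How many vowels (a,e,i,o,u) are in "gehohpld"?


Input: gehohpld
Checking each character:
  'g' at position 0: consonant
  'e' at position 1: vowel (running total: 1)
  'h' at position 2: consonant
  'o' at position 3: vowel (running total: 2)
  'h' at position 4: consonant
  'p' at position 5: consonant
  'l' at position 6: consonant
  'd' at position 7: consonant
Total vowels: 2

2


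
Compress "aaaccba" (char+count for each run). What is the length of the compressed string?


Input: aaaccba
Runs:
  'a' x 3 => "a3"
  'c' x 2 => "c2"
  'b' x 1 => "b1"
  'a' x 1 => "a1"
Compressed: "a3c2b1a1"
Compressed length: 8

8


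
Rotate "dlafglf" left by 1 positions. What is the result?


Input: "dlafglf", rotate left by 1
First 1 characters: "d"
Remaining characters: "lafglf"
Concatenate remaining + first: "lafglf" + "d" = "lafglfd"

lafglfd


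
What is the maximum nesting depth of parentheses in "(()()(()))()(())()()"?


Input: "(()()(()))()(())()()"
Tracking depth:
  Position 0 '(': depth becomes 1
  Position 1 '(': depth becomes 2
  Position 2 ')': depth becomes 1
  Position 3 '(': depth becomes 2
  Position 4 ')': depth becomes 1
  Position 5 '(': depth becomes 2
  Position 6 '(': depth becomes 3
  Position 7 ')': depth becomes 2
  Position 8 ')': depth becomes 1
  Position 9 ')': depth becomes 0
  Position 10 '(': depth becomes 1
  Position 11 ')': depth becomes 0
  Position 12 '(': depth becomes 1
  Position 13 '(': depth becomes 2
  Position 14 ')': depth becomes 1
  Position 15 ')': depth becomes 0
  Position 16 '(': depth becomes 1
  Position 17 ')': depth becomes 0
  Position 18 '(': depth becomes 1
  Position 19 ')': depth becomes 0
Maximum depth reached: 3

3


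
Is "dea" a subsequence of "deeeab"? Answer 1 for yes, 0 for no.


Check if "dea" is a subsequence of "deeeab"
Greedy scan:
  Position 0 ('d'): matches sub[0] = 'd'
  Position 1 ('e'): matches sub[1] = 'e'
  Position 2 ('e'): no match needed
  Position 3 ('e'): no match needed
  Position 4 ('a'): matches sub[2] = 'a'
  Position 5 ('b'): no match needed
All 3 characters matched => is a subsequence

1


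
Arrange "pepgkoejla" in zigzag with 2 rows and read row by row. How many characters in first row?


Zigzag "pepgkoejla" into 2 rows:
Placing characters:
  'p' => row 0
  'e' => row 1
  'p' => row 0
  'g' => row 1
  'k' => row 0
  'o' => row 1
  'e' => row 0
  'j' => row 1
  'l' => row 0
  'a' => row 1
Rows:
  Row 0: "ppkel"
  Row 1: "egoja"
First row length: 5

5


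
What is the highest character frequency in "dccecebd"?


Input: dccecebd
Character counts:
  'b': 1
  'c': 3
  'd': 2
  'e': 2
Maximum frequency: 3

3


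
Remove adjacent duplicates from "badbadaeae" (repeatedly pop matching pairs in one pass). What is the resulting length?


Input: badbadaeae
Stack-based adjacent duplicate removal:
  Read 'b': push. Stack: b
  Read 'a': push. Stack: ba
  Read 'd': push. Stack: bad
  Read 'b': push. Stack: badb
  Read 'a': push. Stack: badba
  Read 'd': push. Stack: badbad
  Read 'a': push. Stack: badbada
  Read 'e': push. Stack: badbadae
  Read 'a': push. Stack: badbadaea
  Read 'e': push. Stack: badbadaeae
Final stack: "badbadaeae" (length 10)

10


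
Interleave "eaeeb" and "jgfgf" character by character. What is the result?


Interleaving "eaeeb" and "jgfgf":
  Position 0: 'e' from first, 'j' from second => "ej"
  Position 1: 'a' from first, 'g' from second => "ag"
  Position 2: 'e' from first, 'f' from second => "ef"
  Position 3: 'e' from first, 'g' from second => "eg"
  Position 4: 'b' from first, 'f' from second => "bf"
Result: ejagefegbf

ejagefegbf


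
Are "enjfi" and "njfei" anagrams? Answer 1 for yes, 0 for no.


Strings: "enjfi", "njfei"
Sorted first:  efijn
Sorted second: efijn
Sorted forms match => anagrams

1


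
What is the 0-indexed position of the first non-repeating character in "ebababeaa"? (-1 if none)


Input: ebababeaa
Character frequencies:
  'a': 4
  'b': 3
  'e': 2
Scanning left to right for freq == 1:
  Position 0 ('e'): freq=2, skip
  Position 1 ('b'): freq=3, skip
  Position 2 ('a'): freq=4, skip
  Position 3 ('b'): freq=3, skip
  Position 4 ('a'): freq=4, skip
  Position 5 ('b'): freq=3, skip
  Position 6 ('e'): freq=2, skip
  Position 7 ('a'): freq=4, skip
  Position 8 ('a'): freq=4, skip
  No unique character found => answer = -1

-1


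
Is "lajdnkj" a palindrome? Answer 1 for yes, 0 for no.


Input: lajdnkj
Reversed: jkndjal
  Compare pos 0 ('l') with pos 6 ('j'): MISMATCH
  Compare pos 1 ('a') with pos 5 ('k'): MISMATCH
  Compare pos 2 ('j') with pos 4 ('n'): MISMATCH
Result: not a palindrome

0


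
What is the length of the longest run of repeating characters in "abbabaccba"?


Input: "abbabaccba"
Scanning for longest run:
  Position 1 ('b'): new char, reset run to 1
  Position 2 ('b'): continues run of 'b', length=2
  Position 3 ('a'): new char, reset run to 1
  Position 4 ('b'): new char, reset run to 1
  Position 5 ('a'): new char, reset run to 1
  Position 6 ('c'): new char, reset run to 1
  Position 7 ('c'): continues run of 'c', length=2
  Position 8 ('b'): new char, reset run to 1
  Position 9 ('a'): new char, reset run to 1
Longest run: 'b' with length 2

2


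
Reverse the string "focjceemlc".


Input: focjceemlc
Reading characters right to left:
  Position 9: 'c'
  Position 8: 'l'
  Position 7: 'm'
  Position 6: 'e'
  Position 5: 'e'
  Position 4: 'c'
  Position 3: 'j'
  Position 2: 'c'
  Position 1: 'o'
  Position 0: 'f'
Reversed: clmeecjcof

clmeecjcof


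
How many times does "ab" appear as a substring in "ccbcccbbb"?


Searching for "ab" in "ccbcccbbb"
Scanning each position:
  Position 0: "cc" => no
  Position 1: "cb" => no
  Position 2: "bc" => no
  Position 3: "cc" => no
  Position 4: "cc" => no
  Position 5: "cb" => no
  Position 6: "bb" => no
  Position 7: "bb" => no
Total occurrences: 0

0


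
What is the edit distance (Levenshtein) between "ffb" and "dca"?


Computing edit distance: "ffb" -> "dca"
DP table:
           d    c    a
      0    1    2    3
  f   1    1    2    3
  f   2    2    2    3
  b   3    3    3    3
Edit distance = dp[3][3] = 3

3


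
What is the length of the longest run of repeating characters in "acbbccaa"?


Input: "acbbccaa"
Scanning for longest run:
  Position 1 ('c'): new char, reset run to 1
  Position 2 ('b'): new char, reset run to 1
  Position 3 ('b'): continues run of 'b', length=2
  Position 4 ('c'): new char, reset run to 1
  Position 5 ('c'): continues run of 'c', length=2
  Position 6 ('a'): new char, reset run to 1
  Position 7 ('a'): continues run of 'a', length=2
Longest run: 'b' with length 2

2


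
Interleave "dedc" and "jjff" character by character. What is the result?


Interleaving "dedc" and "jjff":
  Position 0: 'd' from first, 'j' from second => "dj"
  Position 1: 'e' from first, 'j' from second => "ej"
  Position 2: 'd' from first, 'f' from second => "df"
  Position 3: 'c' from first, 'f' from second => "cf"
Result: djejdfcf

djejdfcf


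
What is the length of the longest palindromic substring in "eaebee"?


Input: "eaebee"
Checking substrings for palindromes:
  [0:3] "eae" (len 3) => palindrome
  [2:5] "ebe" (len 3) => palindrome
  [4:6] "ee" (len 2) => palindrome
Longest palindromic substring: "eae" with length 3

3


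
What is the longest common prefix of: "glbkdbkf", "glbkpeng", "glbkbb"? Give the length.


Words: glbkdbkf, glbkpeng, glbkbb
  Position 0: all 'g' => match
  Position 1: all 'l' => match
  Position 2: all 'b' => match
  Position 3: all 'k' => match
  Position 4: ('d', 'p', 'b') => mismatch, stop
LCP = "glbk" (length 4)

4


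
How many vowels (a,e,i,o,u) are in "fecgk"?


Input: fecgk
Checking each character:
  'f' at position 0: consonant
  'e' at position 1: vowel (running total: 1)
  'c' at position 2: consonant
  'g' at position 3: consonant
  'k' at position 4: consonant
Total vowels: 1

1


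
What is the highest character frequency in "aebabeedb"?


Input: aebabeedb
Character counts:
  'a': 2
  'b': 3
  'd': 1
  'e': 3
Maximum frequency: 3

3


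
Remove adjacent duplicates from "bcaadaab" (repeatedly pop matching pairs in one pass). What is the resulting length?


Input: bcaadaab
Stack-based adjacent duplicate removal:
  Read 'b': push. Stack: b
  Read 'c': push. Stack: bc
  Read 'a': push. Stack: bca
  Read 'a': matches stack top 'a' => pop. Stack: bc
  Read 'd': push. Stack: bcd
  Read 'a': push. Stack: bcda
  Read 'a': matches stack top 'a' => pop. Stack: bcd
  Read 'b': push. Stack: bcdb
Final stack: "bcdb" (length 4)

4


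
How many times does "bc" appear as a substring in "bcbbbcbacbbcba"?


Searching for "bc" in "bcbbbcbacbbcba"
Scanning each position:
  Position 0: "bc" => MATCH
  Position 1: "cb" => no
  Position 2: "bb" => no
  Position 3: "bb" => no
  Position 4: "bc" => MATCH
  Position 5: "cb" => no
  Position 6: "ba" => no
  Position 7: "ac" => no
  Position 8: "cb" => no
  Position 9: "bb" => no
  Position 10: "bc" => MATCH
  Position 11: "cb" => no
  Position 12: "ba" => no
Total occurrences: 3

3


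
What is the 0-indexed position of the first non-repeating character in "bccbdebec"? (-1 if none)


Input: bccbdebec
Character frequencies:
  'b': 3
  'c': 3
  'd': 1
  'e': 2
Scanning left to right for freq == 1:
  Position 0 ('b'): freq=3, skip
  Position 1 ('c'): freq=3, skip
  Position 2 ('c'): freq=3, skip
  Position 3 ('b'): freq=3, skip
  Position 4 ('d'): unique! => answer = 4

4


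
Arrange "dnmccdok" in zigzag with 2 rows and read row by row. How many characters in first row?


Zigzag "dnmccdok" into 2 rows:
Placing characters:
  'd' => row 0
  'n' => row 1
  'm' => row 0
  'c' => row 1
  'c' => row 0
  'd' => row 1
  'o' => row 0
  'k' => row 1
Rows:
  Row 0: "dmco"
  Row 1: "ncdk"
First row length: 4

4


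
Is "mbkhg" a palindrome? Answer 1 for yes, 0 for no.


Input: mbkhg
Reversed: ghkbm
  Compare pos 0 ('m') with pos 4 ('g'): MISMATCH
  Compare pos 1 ('b') with pos 3 ('h'): MISMATCH
Result: not a palindrome

0


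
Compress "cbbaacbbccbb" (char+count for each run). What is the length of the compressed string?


Input: cbbaacbbccbb
Runs:
  'c' x 1 => "c1"
  'b' x 2 => "b2"
  'a' x 2 => "a2"
  'c' x 1 => "c1"
  'b' x 2 => "b2"
  'c' x 2 => "c2"
  'b' x 2 => "b2"
Compressed: "c1b2a2c1b2c2b2"
Compressed length: 14

14


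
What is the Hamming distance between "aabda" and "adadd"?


Comparing "aabda" and "adadd" position by position:
  Position 0: 'a' vs 'a' => same
  Position 1: 'a' vs 'd' => differ
  Position 2: 'b' vs 'a' => differ
  Position 3: 'd' vs 'd' => same
  Position 4: 'a' vs 'd' => differ
Total differences (Hamming distance): 3

3


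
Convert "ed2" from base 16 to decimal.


Input: "ed2" in base 16
Positional expansion:
  Digit 'e' (value 14) x 16^2 = 3584
  Digit 'd' (value 13) x 16^1 = 208
  Digit '2' (value 2) x 16^0 = 2
Sum = 3794

3794


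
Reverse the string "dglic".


Input: dglic
Reading characters right to left:
  Position 4: 'c'
  Position 3: 'i'
  Position 2: 'l'
  Position 1: 'g'
  Position 0: 'd'
Reversed: cilgd

cilgd


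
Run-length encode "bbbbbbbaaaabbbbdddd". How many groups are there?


Input: bbbbbbbaaaabbbbdddd
Scanning for consecutive runs:
  Group 1: 'b' x 7 (positions 0-6)
  Group 2: 'a' x 4 (positions 7-10)
  Group 3: 'b' x 4 (positions 11-14)
  Group 4: 'd' x 4 (positions 15-18)
Total groups: 4

4


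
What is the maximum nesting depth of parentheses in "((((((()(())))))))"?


Input: "((((((()(())))))))"
Tracking depth:
  Position 0 '(': depth becomes 1
  Position 1 '(': depth becomes 2
  Position 2 '(': depth becomes 3
  Position 3 '(': depth becomes 4
  Position 4 '(': depth becomes 5
  Position 5 '(': depth becomes 6
  Position 6 '(': depth becomes 7
  Position 7 ')': depth becomes 6
  Position 8 '(': depth becomes 7
  Position 9 '(': depth becomes 8
  Position 10 ')': depth becomes 7
  Position 11 ')': depth becomes 6
  Position 12 ')': depth becomes 5
  Position 13 ')': depth becomes 4
  Position 14 ')': depth becomes 3
  Position 15 ')': depth becomes 2
  Position 16 ')': depth becomes 1
  Position 17 ')': depth becomes 0
Maximum depth reached: 8

8


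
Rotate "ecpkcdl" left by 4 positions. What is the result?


Input: "ecpkcdl", rotate left by 4
First 4 characters: "ecpk"
Remaining characters: "cdl"
Concatenate remaining + first: "cdl" + "ecpk" = "cdlecpk"

cdlecpk


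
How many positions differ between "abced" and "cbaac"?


Comparing "abced" and "cbaac" position by position:
  Position 0: 'a' vs 'c' => DIFFER
  Position 1: 'b' vs 'b' => same
  Position 2: 'c' vs 'a' => DIFFER
  Position 3: 'e' vs 'a' => DIFFER
  Position 4: 'd' vs 'c' => DIFFER
Positions that differ: 4

4


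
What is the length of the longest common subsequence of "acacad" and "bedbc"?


LCS of "acacad" and "bedbc"
DP table:
           b    e    d    b    c
      0    0    0    0    0    0
  a   0    0    0    0    0    0
  c   0    0    0    0    0    1
  a   0    0    0    0    0    1
  c   0    0    0    0    0    1
  a   0    0    0    0    0    1
  d   0    0    0    1    1    1
LCS length = dp[6][5] = 1

1


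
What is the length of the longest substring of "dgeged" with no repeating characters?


Input: "dgeged"
Sliding window (track last position of each char):
  Position 0 ('d'): window [0,0] length 1 -- new best
  Position 1 ('g'): window [0,1] length 2 -- new best
  Position 2 ('e'): window [0,2] length 3 -- new best
  Position 3 ('g'): repeat (last at 1), move window start to 2
  Position 3 ('g'): window [2,3] length 2
  Position 4 ('e'): repeat (last at 2), move window start to 3
  Position 4 ('e'): window [3,4] length 2
  Position 5 ('d'): window [3,5] length 3
Longest substring with no repeats: "dge" with length 3

3


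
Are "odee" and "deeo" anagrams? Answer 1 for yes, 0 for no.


Strings: "odee", "deeo"
Sorted first:  deeo
Sorted second: deeo
Sorted forms match => anagrams

1


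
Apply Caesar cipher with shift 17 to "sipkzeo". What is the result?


Caesar cipher: shift "sipkzeo" by 17
  's' (pos 18) + 17 = pos 9 = 'j'
  'i' (pos 8) + 17 = pos 25 = 'z'
  'p' (pos 15) + 17 = pos 6 = 'g'
  'k' (pos 10) + 17 = pos 1 = 'b'
  'z' (pos 25) + 17 = pos 16 = 'q'
  'e' (pos 4) + 17 = pos 21 = 'v'
  'o' (pos 14) + 17 = pos 5 = 'f'
Result: jzgbqvf

jzgbqvf


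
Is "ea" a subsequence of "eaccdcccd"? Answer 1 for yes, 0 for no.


Check if "ea" is a subsequence of "eaccdcccd"
Greedy scan:
  Position 0 ('e'): matches sub[0] = 'e'
  Position 1 ('a'): matches sub[1] = 'a'
  Position 2 ('c'): no match needed
  Position 3 ('c'): no match needed
  Position 4 ('d'): no match needed
  Position 5 ('c'): no match needed
  Position 6 ('c'): no match needed
  Position 7 ('c'): no match needed
  Position 8 ('d'): no match needed
All 2 characters matched => is a subsequence

1


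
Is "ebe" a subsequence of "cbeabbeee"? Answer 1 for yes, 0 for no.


Check if "ebe" is a subsequence of "cbeabbeee"
Greedy scan:
  Position 0 ('c'): no match needed
  Position 1 ('b'): no match needed
  Position 2 ('e'): matches sub[0] = 'e'
  Position 3 ('a'): no match needed
  Position 4 ('b'): matches sub[1] = 'b'
  Position 5 ('b'): no match needed
  Position 6 ('e'): matches sub[2] = 'e'
  Position 7 ('e'): no match needed
  Position 8 ('e'): no match needed
All 3 characters matched => is a subsequence

1


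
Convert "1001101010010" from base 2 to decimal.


Input: "1001101010010" in base 2
Positional expansion:
  Digit '1' (value 1) x 2^12 = 4096
  Digit '0' (value 0) x 2^11 = 0
  Digit '0' (value 0) x 2^10 = 0
  Digit '1' (value 1) x 2^9 = 512
  Digit '1' (value 1) x 2^8 = 256
  Digit '0' (value 0) x 2^7 = 0
  Digit '1' (value 1) x 2^6 = 64
  Digit '0' (value 0) x 2^5 = 0
  Digit '1' (value 1) x 2^4 = 16
  Digit '0' (value 0) x 2^3 = 0
  Digit '0' (value 0) x 2^2 = 0
  Digit '1' (value 1) x 2^1 = 2
  Digit '0' (value 0) x 2^0 = 0
Sum = 4946

4946


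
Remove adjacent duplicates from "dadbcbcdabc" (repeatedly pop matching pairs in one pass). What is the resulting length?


Input: dadbcbcdabc
Stack-based adjacent duplicate removal:
  Read 'd': push. Stack: d
  Read 'a': push. Stack: da
  Read 'd': push. Stack: dad
  Read 'b': push. Stack: dadb
  Read 'c': push. Stack: dadbc
  Read 'b': push. Stack: dadbcb
  Read 'c': push. Stack: dadbcbc
  Read 'd': push. Stack: dadbcbcd
  Read 'a': push. Stack: dadbcbcda
  Read 'b': push. Stack: dadbcbcdab
  Read 'c': push. Stack: dadbcbcdabc
Final stack: "dadbcbcdabc" (length 11)

11


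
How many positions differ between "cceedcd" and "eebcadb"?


Comparing "cceedcd" and "eebcadb" position by position:
  Position 0: 'c' vs 'e' => DIFFER
  Position 1: 'c' vs 'e' => DIFFER
  Position 2: 'e' vs 'b' => DIFFER
  Position 3: 'e' vs 'c' => DIFFER
  Position 4: 'd' vs 'a' => DIFFER
  Position 5: 'c' vs 'd' => DIFFER
  Position 6: 'd' vs 'b' => DIFFER
Positions that differ: 7

7


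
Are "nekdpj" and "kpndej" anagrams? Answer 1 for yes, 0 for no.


Strings: "nekdpj", "kpndej"
Sorted first:  dejknp
Sorted second: dejknp
Sorted forms match => anagrams

1


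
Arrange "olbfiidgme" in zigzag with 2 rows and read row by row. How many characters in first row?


Zigzag "olbfiidgme" into 2 rows:
Placing characters:
  'o' => row 0
  'l' => row 1
  'b' => row 0
  'f' => row 1
  'i' => row 0
  'i' => row 1
  'd' => row 0
  'g' => row 1
  'm' => row 0
  'e' => row 1
Rows:
  Row 0: "obidm"
  Row 1: "lfige"
First row length: 5

5


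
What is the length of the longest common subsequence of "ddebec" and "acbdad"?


LCS of "ddebec" and "acbdad"
DP table:
           a    c    b    d    a    d
      0    0    0    0    0    0    0
  d   0    0    0    0    1    1    1
  d   0    0    0    0    1    1    2
  e   0    0    0    0    1    1    2
  b   0    0    0    1    1    1    2
  e   0    0    0    1    1    1    2
  c   0    0    1    1    1    1    2
LCS length = dp[6][6] = 2

2


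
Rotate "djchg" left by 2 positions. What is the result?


Input: "djchg", rotate left by 2
First 2 characters: "dj"
Remaining characters: "chg"
Concatenate remaining + first: "chg" + "dj" = "chgdj"

chgdj


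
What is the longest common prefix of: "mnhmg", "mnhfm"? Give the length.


Words: mnhmg, mnhfm
  Position 0: all 'm' => match
  Position 1: all 'n' => match
  Position 2: all 'h' => match
  Position 3: ('m', 'f') => mismatch, stop
LCP = "mnh" (length 3)

3


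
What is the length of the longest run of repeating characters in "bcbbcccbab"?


Input: "bcbbcccbab"
Scanning for longest run:
  Position 1 ('c'): new char, reset run to 1
  Position 2 ('b'): new char, reset run to 1
  Position 3 ('b'): continues run of 'b', length=2
  Position 4 ('c'): new char, reset run to 1
  Position 5 ('c'): continues run of 'c', length=2
  Position 6 ('c'): continues run of 'c', length=3
  Position 7 ('b'): new char, reset run to 1
  Position 8 ('a'): new char, reset run to 1
  Position 9 ('b'): new char, reset run to 1
Longest run: 'c' with length 3

3


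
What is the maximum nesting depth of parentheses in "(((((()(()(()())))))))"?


Input: "(((((()(()(()())))))))"
Tracking depth:
  Position 0 '(': depth becomes 1
  Position 1 '(': depth becomes 2
  Position 2 '(': depth becomes 3
  Position 3 '(': depth becomes 4
  Position 4 '(': depth becomes 5
  Position 5 '(': depth becomes 6
  Position 6 ')': depth becomes 5
  Position 7 '(': depth becomes 6
  Position 8 '(': depth becomes 7
  Position 9 ')': depth becomes 6
  Position 10 '(': depth becomes 7
  Position 11 '(': depth becomes 8
  Position 12 ')': depth becomes 7
  Position 13 '(': depth becomes 8
  Position 14 ')': depth becomes 7
  Position 15 ')': depth becomes 6
  Position 16 ')': depth becomes 5
  Position 17 ')': depth becomes 4
  Position 18 ')': depth becomes 3
  Position 19 ')': depth becomes 2
  Position 20 ')': depth becomes 1
  Position 21 ')': depth becomes 0
Maximum depth reached: 8

8


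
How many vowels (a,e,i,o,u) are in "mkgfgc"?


Input: mkgfgc
Checking each character:
  'm' at position 0: consonant
  'k' at position 1: consonant
  'g' at position 2: consonant
  'f' at position 3: consonant
  'g' at position 4: consonant
  'c' at position 5: consonant
Total vowels: 0

0


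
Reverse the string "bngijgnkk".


Input: bngijgnkk
Reading characters right to left:
  Position 8: 'k'
  Position 7: 'k'
  Position 6: 'n'
  Position 5: 'g'
  Position 4: 'j'
  Position 3: 'i'
  Position 2: 'g'
  Position 1: 'n'
  Position 0: 'b'
Reversed: kkngjignb

kkngjignb


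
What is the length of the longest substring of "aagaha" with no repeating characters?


Input: "aagaha"
Sliding window (track last position of each char):
  Position 0 ('a'): window [0,0] length 1 -- new best
  Position 1 ('a'): repeat (last at 0), move window start to 1
  Position 1 ('a'): window [1,1] length 1
  Position 2 ('g'): window [1,2] length 2 -- new best
  Position 3 ('a'): repeat (last at 1), move window start to 2
  Position 3 ('a'): window [2,3] length 2
  Position 4 ('h'): window [2,4] length 3 -- new best
  Position 5 ('a'): repeat (last at 3), move window start to 4
  Position 5 ('a'): window [4,5] length 2
Longest substring with no repeats: "gah" with length 3

3


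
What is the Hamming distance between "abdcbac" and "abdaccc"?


Comparing "abdcbac" and "abdaccc" position by position:
  Position 0: 'a' vs 'a' => same
  Position 1: 'b' vs 'b' => same
  Position 2: 'd' vs 'd' => same
  Position 3: 'c' vs 'a' => differ
  Position 4: 'b' vs 'c' => differ
  Position 5: 'a' vs 'c' => differ
  Position 6: 'c' vs 'c' => same
Total differences (Hamming distance): 3

3


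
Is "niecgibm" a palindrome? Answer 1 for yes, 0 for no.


Input: niecgibm
Reversed: mbigcein
  Compare pos 0 ('n') with pos 7 ('m'): MISMATCH
  Compare pos 1 ('i') with pos 6 ('b'): MISMATCH
  Compare pos 2 ('e') with pos 5 ('i'): MISMATCH
  Compare pos 3 ('c') with pos 4 ('g'): MISMATCH
Result: not a palindrome

0


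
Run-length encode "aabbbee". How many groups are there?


Input: aabbbee
Scanning for consecutive runs:
  Group 1: 'a' x 2 (positions 0-1)
  Group 2: 'b' x 3 (positions 2-4)
  Group 3: 'e' x 2 (positions 5-6)
Total groups: 3

3


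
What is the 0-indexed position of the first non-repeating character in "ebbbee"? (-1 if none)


Input: ebbbee
Character frequencies:
  'b': 3
  'e': 3
Scanning left to right for freq == 1:
  Position 0 ('e'): freq=3, skip
  Position 1 ('b'): freq=3, skip
  Position 2 ('b'): freq=3, skip
  Position 3 ('b'): freq=3, skip
  Position 4 ('e'): freq=3, skip
  Position 5 ('e'): freq=3, skip
  No unique character found => answer = -1

-1


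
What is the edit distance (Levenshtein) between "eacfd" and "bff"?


Computing edit distance: "eacfd" -> "bff"
DP table:
           b    f    f
      0    1    2    3
  e   1    1    2    3
  a   2    2    2    3
  c   3    3    3    3
  f   4    4    3    3
  d   5    5    4    4
Edit distance = dp[5][3] = 4

4


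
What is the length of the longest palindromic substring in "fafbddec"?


Input: "fafbddec"
Checking substrings for palindromes:
  [0:3] "faf" (len 3) => palindrome
  [4:6] "dd" (len 2) => palindrome
Longest palindromic substring: "faf" with length 3

3


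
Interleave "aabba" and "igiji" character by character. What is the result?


Interleaving "aabba" and "igiji":
  Position 0: 'a' from first, 'i' from second => "ai"
  Position 1: 'a' from first, 'g' from second => "ag"
  Position 2: 'b' from first, 'i' from second => "bi"
  Position 3: 'b' from first, 'j' from second => "bj"
  Position 4: 'a' from first, 'i' from second => "ai"
Result: aiagbibjai

aiagbibjai


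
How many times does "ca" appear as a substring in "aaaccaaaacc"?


Searching for "ca" in "aaaccaaaacc"
Scanning each position:
  Position 0: "aa" => no
  Position 1: "aa" => no
  Position 2: "ac" => no
  Position 3: "cc" => no
  Position 4: "ca" => MATCH
  Position 5: "aa" => no
  Position 6: "aa" => no
  Position 7: "aa" => no
  Position 8: "ac" => no
  Position 9: "cc" => no
Total occurrences: 1

1


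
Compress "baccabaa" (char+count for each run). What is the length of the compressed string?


Input: baccabaa
Runs:
  'b' x 1 => "b1"
  'a' x 1 => "a1"
  'c' x 2 => "c2"
  'a' x 1 => "a1"
  'b' x 1 => "b1"
  'a' x 2 => "a2"
Compressed: "b1a1c2a1b1a2"
Compressed length: 12

12


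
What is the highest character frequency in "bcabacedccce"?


Input: bcabacedccce
Character counts:
  'a': 2
  'b': 2
  'c': 5
  'd': 1
  'e': 2
Maximum frequency: 5

5


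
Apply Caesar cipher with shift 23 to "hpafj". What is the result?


Caesar cipher: shift "hpafj" by 23
  'h' (pos 7) + 23 = pos 4 = 'e'
  'p' (pos 15) + 23 = pos 12 = 'm'
  'a' (pos 0) + 23 = pos 23 = 'x'
  'f' (pos 5) + 23 = pos 2 = 'c'
  'j' (pos 9) + 23 = pos 6 = 'g'
Result: emxcg

emxcg


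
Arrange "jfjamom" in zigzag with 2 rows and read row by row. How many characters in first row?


Zigzag "jfjamom" into 2 rows:
Placing characters:
  'j' => row 0
  'f' => row 1
  'j' => row 0
  'a' => row 1
  'm' => row 0
  'o' => row 1
  'm' => row 0
Rows:
  Row 0: "jjmm"
  Row 1: "fao"
First row length: 4

4


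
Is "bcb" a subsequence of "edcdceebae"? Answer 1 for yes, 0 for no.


Check if "bcb" is a subsequence of "edcdceebae"
Greedy scan:
  Position 0 ('e'): no match needed
  Position 1 ('d'): no match needed
  Position 2 ('c'): no match needed
  Position 3 ('d'): no match needed
  Position 4 ('c'): no match needed
  Position 5 ('e'): no match needed
  Position 6 ('e'): no match needed
  Position 7 ('b'): matches sub[0] = 'b'
  Position 8 ('a'): no match needed
  Position 9 ('e'): no match needed
Only matched 1/3 characters => not a subsequence

0


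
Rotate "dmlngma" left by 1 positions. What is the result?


Input: "dmlngma", rotate left by 1
First 1 characters: "d"
Remaining characters: "mlngma"
Concatenate remaining + first: "mlngma" + "d" = "mlngmad"

mlngmad


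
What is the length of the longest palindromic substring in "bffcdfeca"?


Input: "bffcdfeca"
Checking substrings for palindromes:
  [1:3] "ff" (len 2) => palindrome
Longest palindromic substring: "ff" with length 2

2


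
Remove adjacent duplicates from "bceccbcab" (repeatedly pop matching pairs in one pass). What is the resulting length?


Input: bceccbcab
Stack-based adjacent duplicate removal:
  Read 'b': push. Stack: b
  Read 'c': push. Stack: bc
  Read 'e': push. Stack: bce
  Read 'c': push. Stack: bcec
  Read 'c': matches stack top 'c' => pop. Stack: bce
  Read 'b': push. Stack: bceb
  Read 'c': push. Stack: bcebc
  Read 'a': push. Stack: bcebca
  Read 'b': push. Stack: bcebcab
Final stack: "bcebcab" (length 7)

7


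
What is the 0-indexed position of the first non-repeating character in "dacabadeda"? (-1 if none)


Input: dacabadeda
Character frequencies:
  'a': 4
  'b': 1
  'c': 1
  'd': 3
  'e': 1
Scanning left to right for freq == 1:
  Position 0 ('d'): freq=3, skip
  Position 1 ('a'): freq=4, skip
  Position 2 ('c'): unique! => answer = 2

2


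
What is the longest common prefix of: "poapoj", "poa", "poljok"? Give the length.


Words: poapoj, poa, poljok
  Position 0: all 'p' => match
  Position 1: all 'o' => match
  Position 2: ('a', 'a', 'l') => mismatch, stop
LCP = "po" (length 2)

2


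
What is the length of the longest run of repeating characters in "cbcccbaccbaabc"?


Input: "cbcccbaccbaabc"
Scanning for longest run:
  Position 1 ('b'): new char, reset run to 1
  Position 2 ('c'): new char, reset run to 1
  Position 3 ('c'): continues run of 'c', length=2
  Position 4 ('c'): continues run of 'c', length=3
  Position 5 ('b'): new char, reset run to 1
  Position 6 ('a'): new char, reset run to 1
  Position 7 ('c'): new char, reset run to 1
  Position 8 ('c'): continues run of 'c', length=2
  Position 9 ('b'): new char, reset run to 1
  Position 10 ('a'): new char, reset run to 1
  Position 11 ('a'): continues run of 'a', length=2
  Position 12 ('b'): new char, reset run to 1
  Position 13 ('c'): new char, reset run to 1
Longest run: 'c' with length 3

3


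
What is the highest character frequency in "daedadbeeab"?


Input: daedadbeeab
Character counts:
  'a': 3
  'b': 2
  'd': 3
  'e': 3
Maximum frequency: 3

3


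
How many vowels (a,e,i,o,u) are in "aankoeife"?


Input: aankoeife
Checking each character:
  'a' at position 0: vowel (running total: 1)
  'a' at position 1: vowel (running total: 2)
  'n' at position 2: consonant
  'k' at position 3: consonant
  'o' at position 4: vowel (running total: 3)
  'e' at position 5: vowel (running total: 4)
  'i' at position 6: vowel (running total: 5)
  'f' at position 7: consonant
  'e' at position 8: vowel (running total: 6)
Total vowels: 6

6


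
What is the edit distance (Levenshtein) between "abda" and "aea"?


Computing edit distance: "abda" -> "aea"
DP table:
           a    e    a
      0    1    2    3
  a   1    0    1    2
  b   2    1    1    2
  d   3    2    2    2
  a   4    3    3    2
Edit distance = dp[4][3] = 2

2


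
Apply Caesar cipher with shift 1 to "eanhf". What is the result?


Caesar cipher: shift "eanhf" by 1
  'e' (pos 4) + 1 = pos 5 = 'f'
  'a' (pos 0) + 1 = pos 1 = 'b'
  'n' (pos 13) + 1 = pos 14 = 'o'
  'h' (pos 7) + 1 = pos 8 = 'i'
  'f' (pos 5) + 1 = pos 6 = 'g'
Result: fboig

fboig


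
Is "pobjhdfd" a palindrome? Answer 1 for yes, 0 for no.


Input: pobjhdfd
Reversed: dfdhjbop
  Compare pos 0 ('p') with pos 7 ('d'): MISMATCH
  Compare pos 1 ('o') with pos 6 ('f'): MISMATCH
  Compare pos 2 ('b') with pos 5 ('d'): MISMATCH
  Compare pos 3 ('j') with pos 4 ('h'): MISMATCH
Result: not a palindrome

0


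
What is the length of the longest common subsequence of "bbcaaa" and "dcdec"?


LCS of "bbcaaa" and "dcdec"
DP table:
           d    c    d    e    c
      0    0    0    0    0    0
  b   0    0    0    0    0    0
  b   0    0    0    0    0    0
  c   0    0    1    1    1    1
  a   0    0    1    1    1    1
  a   0    0    1    1    1    1
  a   0    0    1    1    1    1
LCS length = dp[6][5] = 1

1


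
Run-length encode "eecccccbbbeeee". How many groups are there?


Input: eecccccbbbeeee
Scanning for consecutive runs:
  Group 1: 'e' x 2 (positions 0-1)
  Group 2: 'c' x 5 (positions 2-6)
  Group 3: 'b' x 3 (positions 7-9)
  Group 4: 'e' x 4 (positions 10-13)
Total groups: 4

4


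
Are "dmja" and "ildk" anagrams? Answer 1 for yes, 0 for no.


Strings: "dmja", "ildk"
Sorted first:  adjm
Sorted second: dikl
Differ at position 0: 'a' vs 'd' => not anagrams

0


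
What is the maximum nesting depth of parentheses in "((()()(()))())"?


Input: "((()()(()))())"
Tracking depth:
  Position 0 '(': depth becomes 1
  Position 1 '(': depth becomes 2
  Position 2 '(': depth becomes 3
  Position 3 ')': depth becomes 2
  Position 4 '(': depth becomes 3
  Position 5 ')': depth becomes 2
  Position 6 '(': depth becomes 3
  Position 7 '(': depth becomes 4
  Position 8 ')': depth becomes 3
  Position 9 ')': depth becomes 2
  Position 10 ')': depth becomes 1
  Position 11 '(': depth becomes 2
  Position 12 ')': depth becomes 1
  Position 13 ')': depth becomes 0
Maximum depth reached: 4

4


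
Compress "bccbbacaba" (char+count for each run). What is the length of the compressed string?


Input: bccbbacaba
Runs:
  'b' x 1 => "b1"
  'c' x 2 => "c2"
  'b' x 2 => "b2"
  'a' x 1 => "a1"
  'c' x 1 => "c1"
  'a' x 1 => "a1"
  'b' x 1 => "b1"
  'a' x 1 => "a1"
Compressed: "b1c2b2a1c1a1b1a1"
Compressed length: 16

16


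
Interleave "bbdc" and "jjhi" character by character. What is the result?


Interleaving "bbdc" and "jjhi":
  Position 0: 'b' from first, 'j' from second => "bj"
  Position 1: 'b' from first, 'j' from second => "bj"
  Position 2: 'd' from first, 'h' from second => "dh"
  Position 3: 'c' from first, 'i' from second => "ci"
Result: bjbjdhci

bjbjdhci


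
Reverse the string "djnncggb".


Input: djnncggb
Reading characters right to left:
  Position 7: 'b'
  Position 6: 'g'
  Position 5: 'g'
  Position 4: 'c'
  Position 3: 'n'
  Position 2: 'n'
  Position 1: 'j'
  Position 0: 'd'
Reversed: bggcnnjd

bggcnnjd


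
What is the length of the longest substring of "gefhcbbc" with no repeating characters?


Input: "gefhcbbc"
Sliding window (track last position of each char):
  Position 0 ('g'): window [0,0] length 1 -- new best
  Position 1 ('e'): window [0,1] length 2 -- new best
  Position 2 ('f'): window [0,2] length 3 -- new best
  Position 3 ('h'): window [0,3] length 4 -- new best
  Position 4 ('c'): window [0,4] length 5 -- new best
  Position 5 ('b'): window [0,5] length 6 -- new best
  Position 6 ('b'): repeat (last at 5), move window start to 6
  Position 6 ('b'): window [6,6] length 1
  Position 7 ('c'): window [6,7] length 2
Longest substring with no repeats: "gefhcb" with length 6

6


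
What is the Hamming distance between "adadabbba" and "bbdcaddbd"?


Comparing "adadabbba" and "bbdcaddbd" position by position:
  Position 0: 'a' vs 'b' => differ
  Position 1: 'd' vs 'b' => differ
  Position 2: 'a' vs 'd' => differ
  Position 3: 'd' vs 'c' => differ
  Position 4: 'a' vs 'a' => same
  Position 5: 'b' vs 'd' => differ
  Position 6: 'b' vs 'd' => differ
  Position 7: 'b' vs 'b' => same
  Position 8: 'a' vs 'd' => differ
Total differences (Hamming distance): 7

7


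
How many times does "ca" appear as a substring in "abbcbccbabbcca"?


Searching for "ca" in "abbcbccbabbcca"
Scanning each position:
  Position 0: "ab" => no
  Position 1: "bb" => no
  Position 2: "bc" => no
  Position 3: "cb" => no
  Position 4: "bc" => no
  Position 5: "cc" => no
  Position 6: "cb" => no
  Position 7: "ba" => no
  Position 8: "ab" => no
  Position 9: "bb" => no
  Position 10: "bc" => no
  Position 11: "cc" => no
  Position 12: "ca" => MATCH
Total occurrences: 1

1


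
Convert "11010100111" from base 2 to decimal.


Input: "11010100111" in base 2
Positional expansion:
  Digit '1' (value 1) x 2^10 = 1024
  Digit '1' (value 1) x 2^9 = 512
  Digit '0' (value 0) x 2^8 = 0
  Digit '1' (value 1) x 2^7 = 128
  Digit '0' (value 0) x 2^6 = 0
  Digit '1' (value 1) x 2^5 = 32
  Digit '0' (value 0) x 2^4 = 0
  Digit '0' (value 0) x 2^3 = 0
  Digit '1' (value 1) x 2^2 = 4
  Digit '1' (value 1) x 2^1 = 2
  Digit '1' (value 1) x 2^0 = 1
Sum = 1703

1703


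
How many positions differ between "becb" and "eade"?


Comparing "becb" and "eade" position by position:
  Position 0: 'b' vs 'e' => DIFFER
  Position 1: 'e' vs 'a' => DIFFER
  Position 2: 'c' vs 'd' => DIFFER
  Position 3: 'b' vs 'e' => DIFFER
Positions that differ: 4

4


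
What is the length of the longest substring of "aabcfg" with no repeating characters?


Input: "aabcfg"
Sliding window (track last position of each char):
  Position 0 ('a'): window [0,0] length 1 -- new best
  Position 1 ('a'): repeat (last at 0), move window start to 1
  Position 1 ('a'): window [1,1] length 1
  Position 2 ('b'): window [1,2] length 2 -- new best
  Position 3 ('c'): window [1,3] length 3 -- new best
  Position 4 ('f'): window [1,4] length 4 -- new best
  Position 5 ('g'): window [1,5] length 5 -- new best
Longest substring with no repeats: "abcfg" with length 5

5


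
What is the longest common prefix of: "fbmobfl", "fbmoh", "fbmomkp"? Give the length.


Words: fbmobfl, fbmoh, fbmomkp
  Position 0: all 'f' => match
  Position 1: all 'b' => match
  Position 2: all 'm' => match
  Position 3: all 'o' => match
  Position 4: ('b', 'h', 'm') => mismatch, stop
LCP = "fbmo" (length 4)

4


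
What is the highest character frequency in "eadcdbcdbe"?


Input: eadcdbcdbe
Character counts:
  'a': 1
  'b': 2
  'c': 2
  'd': 3
  'e': 2
Maximum frequency: 3

3


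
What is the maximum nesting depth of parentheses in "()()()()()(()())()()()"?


Input: "()()()()()(()())()()()"
Tracking depth:
  Position 0 '(': depth becomes 1
  Position 1 ')': depth becomes 0
  Position 2 '(': depth becomes 1
  Position 3 ')': depth becomes 0
  Position 4 '(': depth becomes 1
  Position 5 ')': depth becomes 0
  Position 6 '(': depth becomes 1
  Position 7 ')': depth becomes 0
  Position 8 '(': depth becomes 1
  Position 9 ')': depth becomes 0
  Position 10 '(': depth becomes 1
  Position 11 '(': depth becomes 2
  Position 12 ')': depth becomes 1
  Position 13 '(': depth becomes 2
  Position 14 ')': depth becomes 1
  Position 15 ')': depth becomes 0
  Position 16 '(': depth becomes 1
  Position 17 ')': depth becomes 0
  Position 18 '(': depth becomes 1
  Position 19 ')': depth becomes 0
  Position 20 '(': depth becomes 1
  Position 21 ')': depth becomes 0
Maximum depth reached: 2

2


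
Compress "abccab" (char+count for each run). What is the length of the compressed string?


Input: abccab
Runs:
  'a' x 1 => "a1"
  'b' x 1 => "b1"
  'c' x 2 => "c2"
  'a' x 1 => "a1"
  'b' x 1 => "b1"
Compressed: "a1b1c2a1b1"
Compressed length: 10

10


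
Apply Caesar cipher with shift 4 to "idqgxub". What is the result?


Caesar cipher: shift "idqgxub" by 4
  'i' (pos 8) + 4 = pos 12 = 'm'
  'd' (pos 3) + 4 = pos 7 = 'h'
  'q' (pos 16) + 4 = pos 20 = 'u'
  'g' (pos 6) + 4 = pos 10 = 'k'
  'x' (pos 23) + 4 = pos 1 = 'b'
  'u' (pos 20) + 4 = pos 24 = 'y'
  'b' (pos 1) + 4 = pos 5 = 'f'
Result: mhukbyf

mhukbyf


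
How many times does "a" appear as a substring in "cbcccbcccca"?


Searching for "a" in "cbcccbcccca"
Scanning each position:
  Position 0: "c" => no
  Position 1: "b" => no
  Position 2: "c" => no
  Position 3: "c" => no
  Position 4: "c" => no
  Position 5: "b" => no
  Position 6: "c" => no
  Position 7: "c" => no
  Position 8: "c" => no
  Position 9: "c" => no
  Position 10: "a" => MATCH
Total occurrences: 1

1


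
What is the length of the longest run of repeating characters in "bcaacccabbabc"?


Input: "bcaacccabbabc"
Scanning for longest run:
  Position 1 ('c'): new char, reset run to 1
  Position 2 ('a'): new char, reset run to 1
  Position 3 ('a'): continues run of 'a', length=2
  Position 4 ('c'): new char, reset run to 1
  Position 5 ('c'): continues run of 'c', length=2
  Position 6 ('c'): continues run of 'c', length=3
  Position 7 ('a'): new char, reset run to 1
  Position 8 ('b'): new char, reset run to 1
  Position 9 ('b'): continues run of 'b', length=2
  Position 10 ('a'): new char, reset run to 1
  Position 11 ('b'): new char, reset run to 1
  Position 12 ('c'): new char, reset run to 1
Longest run: 'c' with length 3

3
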